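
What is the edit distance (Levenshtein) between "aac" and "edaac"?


Computing edit distance: "aac" -> "edaac"
DP table:
           e    d    a    a    c
      0    1    2    3    4    5
  a   1    1    2    2    3    4
  a   2    2    2    2    2    3
  c   3    3    3    3    3    2
Edit distance = dp[3][5] = 2

2


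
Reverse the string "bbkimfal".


Input: bbkimfal
Reading characters right to left:
  Position 7: 'l'
  Position 6: 'a'
  Position 5: 'f'
  Position 4: 'm'
  Position 3: 'i'
  Position 2: 'k'
  Position 1: 'b'
  Position 0: 'b'
Reversed: lafmikbb

lafmikbb


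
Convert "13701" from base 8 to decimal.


Input: "13701" in base 8
Positional expansion:
  Digit '1' (value 1) x 8^4 = 4096
  Digit '3' (value 3) x 8^3 = 1536
  Digit '7' (value 7) x 8^2 = 448
  Digit '0' (value 0) x 8^1 = 0
  Digit '1' (value 1) x 8^0 = 1
Sum = 6081

6081


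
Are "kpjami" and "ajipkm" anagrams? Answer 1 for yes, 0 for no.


Strings: "kpjami", "ajipkm"
Sorted first:  aijkmp
Sorted second: aijkmp
Sorted forms match => anagrams

1


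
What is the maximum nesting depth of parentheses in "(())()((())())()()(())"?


Input: "(())()((())())()()(())"
Tracking depth:
  Position 0 '(': depth becomes 1
  Position 1 '(': depth becomes 2
  Position 2 ')': depth becomes 1
  Position 3 ')': depth becomes 0
  Position 4 '(': depth becomes 1
  Position 5 ')': depth becomes 0
  Position 6 '(': depth becomes 1
  Position 7 '(': depth becomes 2
  Position 8 '(': depth becomes 3
  Position 9 ')': depth becomes 2
  Position 10 ')': depth becomes 1
  Position 11 '(': depth becomes 2
  Position 12 ')': depth becomes 1
  Position 13 ')': depth becomes 0
  Position 14 '(': depth becomes 1
  Position 15 ')': depth becomes 0
  Position 16 '(': depth becomes 1
  Position 17 ')': depth becomes 0
  Position 18 '(': depth becomes 1
  Position 19 '(': depth becomes 2
  Position 20 ')': depth becomes 1
  Position 21 ')': depth becomes 0
Maximum depth reached: 3

3


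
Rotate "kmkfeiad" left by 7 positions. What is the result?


Input: "kmkfeiad", rotate left by 7
First 7 characters: "kmkfeia"
Remaining characters: "d"
Concatenate remaining + first: "d" + "kmkfeia" = "dkmkfeia"

dkmkfeia


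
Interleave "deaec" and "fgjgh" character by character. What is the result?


Interleaving "deaec" and "fgjgh":
  Position 0: 'd' from first, 'f' from second => "df"
  Position 1: 'e' from first, 'g' from second => "eg"
  Position 2: 'a' from first, 'j' from second => "aj"
  Position 3: 'e' from first, 'g' from second => "eg"
  Position 4: 'c' from first, 'h' from second => "ch"
Result: dfegajegch

dfegajegch


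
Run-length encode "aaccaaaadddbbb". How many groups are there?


Input: aaccaaaadddbbb
Scanning for consecutive runs:
  Group 1: 'a' x 2 (positions 0-1)
  Group 2: 'c' x 2 (positions 2-3)
  Group 3: 'a' x 4 (positions 4-7)
  Group 4: 'd' x 3 (positions 8-10)
  Group 5: 'b' x 3 (positions 11-13)
Total groups: 5

5


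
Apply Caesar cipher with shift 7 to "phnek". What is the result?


Caesar cipher: shift "phnek" by 7
  'p' (pos 15) + 7 = pos 22 = 'w'
  'h' (pos 7) + 7 = pos 14 = 'o'
  'n' (pos 13) + 7 = pos 20 = 'u'
  'e' (pos 4) + 7 = pos 11 = 'l'
  'k' (pos 10) + 7 = pos 17 = 'r'
Result: woulr

woulr


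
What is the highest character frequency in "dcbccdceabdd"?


Input: dcbccdceabdd
Character counts:
  'a': 1
  'b': 2
  'c': 4
  'd': 4
  'e': 1
Maximum frequency: 4

4


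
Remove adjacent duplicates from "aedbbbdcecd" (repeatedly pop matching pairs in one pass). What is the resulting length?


Input: aedbbbdcecd
Stack-based adjacent duplicate removal:
  Read 'a': push. Stack: a
  Read 'e': push. Stack: ae
  Read 'd': push. Stack: aed
  Read 'b': push. Stack: aedb
  Read 'b': matches stack top 'b' => pop. Stack: aed
  Read 'b': push. Stack: aedb
  Read 'd': push. Stack: aedbd
  Read 'c': push. Stack: aedbdc
  Read 'e': push. Stack: aedbdce
  Read 'c': push. Stack: aedbdcec
  Read 'd': push. Stack: aedbdcecd
Final stack: "aedbdcecd" (length 9)

9


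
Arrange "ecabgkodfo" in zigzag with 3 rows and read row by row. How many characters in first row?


Zigzag "ecabgkodfo" into 3 rows:
Placing characters:
  'e' => row 0
  'c' => row 1
  'a' => row 2
  'b' => row 1
  'g' => row 0
  'k' => row 1
  'o' => row 2
  'd' => row 1
  'f' => row 0
  'o' => row 1
Rows:
  Row 0: "egf"
  Row 1: "cbkdo"
  Row 2: "ao"
First row length: 3

3


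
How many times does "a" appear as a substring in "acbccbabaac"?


Searching for "a" in "acbccbabaac"
Scanning each position:
  Position 0: "a" => MATCH
  Position 1: "c" => no
  Position 2: "b" => no
  Position 3: "c" => no
  Position 4: "c" => no
  Position 5: "b" => no
  Position 6: "a" => MATCH
  Position 7: "b" => no
  Position 8: "a" => MATCH
  Position 9: "a" => MATCH
  Position 10: "c" => no
Total occurrences: 4

4


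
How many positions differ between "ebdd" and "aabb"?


Comparing "ebdd" and "aabb" position by position:
  Position 0: 'e' vs 'a' => DIFFER
  Position 1: 'b' vs 'a' => DIFFER
  Position 2: 'd' vs 'b' => DIFFER
  Position 3: 'd' vs 'b' => DIFFER
Positions that differ: 4

4


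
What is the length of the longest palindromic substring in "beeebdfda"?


Input: "beeebdfda"
Checking substrings for palindromes:
  [0:5] "beeeb" (len 5) => palindrome
  [1:4] "eee" (len 3) => palindrome
  [5:8] "dfd" (len 3) => palindrome
  [1:3] "ee" (len 2) => palindrome
  [2:4] "ee" (len 2) => palindrome
Longest palindromic substring: "beeeb" with length 5

5


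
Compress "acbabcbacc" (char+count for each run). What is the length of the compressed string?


Input: acbabcbacc
Runs:
  'a' x 1 => "a1"
  'c' x 1 => "c1"
  'b' x 1 => "b1"
  'a' x 1 => "a1"
  'b' x 1 => "b1"
  'c' x 1 => "c1"
  'b' x 1 => "b1"
  'a' x 1 => "a1"
  'c' x 2 => "c2"
Compressed: "a1c1b1a1b1c1b1a1c2"
Compressed length: 18

18


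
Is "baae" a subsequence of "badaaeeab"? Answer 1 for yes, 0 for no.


Check if "baae" is a subsequence of "badaaeeab"
Greedy scan:
  Position 0 ('b'): matches sub[0] = 'b'
  Position 1 ('a'): matches sub[1] = 'a'
  Position 2 ('d'): no match needed
  Position 3 ('a'): matches sub[2] = 'a'
  Position 4 ('a'): no match needed
  Position 5 ('e'): matches sub[3] = 'e'
  Position 6 ('e'): no match needed
  Position 7 ('a'): no match needed
  Position 8 ('b'): no match needed
All 4 characters matched => is a subsequence

1


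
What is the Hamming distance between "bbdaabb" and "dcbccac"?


Comparing "bbdaabb" and "dcbccac" position by position:
  Position 0: 'b' vs 'd' => differ
  Position 1: 'b' vs 'c' => differ
  Position 2: 'd' vs 'b' => differ
  Position 3: 'a' vs 'c' => differ
  Position 4: 'a' vs 'c' => differ
  Position 5: 'b' vs 'a' => differ
  Position 6: 'b' vs 'c' => differ
Total differences (Hamming distance): 7

7


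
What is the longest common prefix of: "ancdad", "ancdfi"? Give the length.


Words: ancdad, ancdfi
  Position 0: all 'a' => match
  Position 1: all 'n' => match
  Position 2: all 'c' => match
  Position 3: all 'd' => match
  Position 4: ('a', 'f') => mismatch, stop
LCP = "ancd" (length 4)

4


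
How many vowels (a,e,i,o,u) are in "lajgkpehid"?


Input: lajgkpehid
Checking each character:
  'l' at position 0: consonant
  'a' at position 1: vowel (running total: 1)
  'j' at position 2: consonant
  'g' at position 3: consonant
  'k' at position 4: consonant
  'p' at position 5: consonant
  'e' at position 6: vowel (running total: 2)
  'h' at position 7: consonant
  'i' at position 8: vowel (running total: 3)
  'd' at position 9: consonant
Total vowels: 3

3


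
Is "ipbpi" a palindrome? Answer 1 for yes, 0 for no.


Input: ipbpi
Reversed: ipbpi
  Compare pos 0 ('i') with pos 4 ('i'): match
  Compare pos 1 ('p') with pos 3 ('p'): match
Result: palindrome

1


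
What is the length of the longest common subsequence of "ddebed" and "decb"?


LCS of "ddebed" and "decb"
DP table:
           d    e    c    b
      0    0    0    0    0
  d   0    1    1    1    1
  d   0    1    1    1    1
  e   0    1    2    2    2
  b   0    1    2    2    3
  e   0    1    2    2    3
  d   0    1    2    2    3
LCS length = dp[6][4] = 3

3


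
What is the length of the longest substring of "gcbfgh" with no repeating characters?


Input: "gcbfgh"
Sliding window (track last position of each char):
  Position 0 ('g'): window [0,0] length 1 -- new best
  Position 1 ('c'): window [0,1] length 2 -- new best
  Position 2 ('b'): window [0,2] length 3 -- new best
  Position 3 ('f'): window [0,3] length 4 -- new best
  Position 4 ('g'): repeat (last at 0), move window start to 1
  Position 4 ('g'): window [1,4] length 4
  Position 5 ('h'): window [1,5] length 5 -- new best
Longest substring with no repeats: "cbfgh" with length 5

5


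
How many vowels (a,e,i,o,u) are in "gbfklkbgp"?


Input: gbfklkbgp
Checking each character:
  'g' at position 0: consonant
  'b' at position 1: consonant
  'f' at position 2: consonant
  'k' at position 3: consonant
  'l' at position 4: consonant
  'k' at position 5: consonant
  'b' at position 6: consonant
  'g' at position 7: consonant
  'p' at position 8: consonant
Total vowels: 0

0


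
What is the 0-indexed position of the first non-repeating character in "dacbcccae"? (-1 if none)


Input: dacbcccae
Character frequencies:
  'a': 2
  'b': 1
  'c': 4
  'd': 1
  'e': 1
Scanning left to right for freq == 1:
  Position 0 ('d'): unique! => answer = 0

0


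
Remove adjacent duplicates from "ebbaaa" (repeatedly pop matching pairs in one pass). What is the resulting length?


Input: ebbaaa
Stack-based adjacent duplicate removal:
  Read 'e': push. Stack: e
  Read 'b': push. Stack: eb
  Read 'b': matches stack top 'b' => pop. Stack: e
  Read 'a': push. Stack: ea
  Read 'a': matches stack top 'a' => pop. Stack: e
  Read 'a': push. Stack: ea
Final stack: "ea" (length 2)

2


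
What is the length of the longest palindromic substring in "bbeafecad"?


Input: "bbeafecad"
Checking substrings for palindromes:
  [0:2] "bb" (len 2) => palindrome
Longest palindromic substring: "bb" with length 2

2


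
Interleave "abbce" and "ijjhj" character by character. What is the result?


Interleaving "abbce" and "ijjhj":
  Position 0: 'a' from first, 'i' from second => "ai"
  Position 1: 'b' from first, 'j' from second => "bj"
  Position 2: 'b' from first, 'j' from second => "bj"
  Position 3: 'c' from first, 'h' from second => "ch"
  Position 4: 'e' from first, 'j' from second => "ej"
Result: aibjbjchej

aibjbjchej


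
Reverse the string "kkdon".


Input: kkdon
Reading characters right to left:
  Position 4: 'n'
  Position 3: 'o'
  Position 2: 'd'
  Position 1: 'k'
  Position 0: 'k'
Reversed: nodkk

nodkk


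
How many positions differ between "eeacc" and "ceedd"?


Comparing "eeacc" and "ceedd" position by position:
  Position 0: 'e' vs 'c' => DIFFER
  Position 1: 'e' vs 'e' => same
  Position 2: 'a' vs 'e' => DIFFER
  Position 3: 'c' vs 'd' => DIFFER
  Position 4: 'c' vs 'd' => DIFFER
Positions that differ: 4

4


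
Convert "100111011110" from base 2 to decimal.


Input: "100111011110" in base 2
Positional expansion:
  Digit '1' (value 1) x 2^11 = 2048
  Digit '0' (value 0) x 2^10 = 0
  Digit '0' (value 0) x 2^9 = 0
  Digit '1' (value 1) x 2^8 = 256
  Digit '1' (value 1) x 2^7 = 128
  Digit '1' (value 1) x 2^6 = 64
  Digit '0' (value 0) x 2^5 = 0
  Digit '1' (value 1) x 2^4 = 16
  Digit '1' (value 1) x 2^3 = 8
  Digit '1' (value 1) x 2^2 = 4
  Digit '1' (value 1) x 2^1 = 2
  Digit '0' (value 0) x 2^0 = 0
Sum = 2526

2526


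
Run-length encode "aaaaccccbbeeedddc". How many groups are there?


Input: aaaaccccbbeeedddc
Scanning for consecutive runs:
  Group 1: 'a' x 4 (positions 0-3)
  Group 2: 'c' x 4 (positions 4-7)
  Group 3: 'b' x 2 (positions 8-9)
  Group 4: 'e' x 3 (positions 10-12)
  Group 5: 'd' x 3 (positions 13-15)
  Group 6: 'c' x 1 (positions 16-16)
Total groups: 6

6


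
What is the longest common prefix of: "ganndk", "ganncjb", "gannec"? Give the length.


Words: ganndk, ganncjb, gannec
  Position 0: all 'g' => match
  Position 1: all 'a' => match
  Position 2: all 'n' => match
  Position 3: all 'n' => match
  Position 4: ('d', 'c', 'e') => mismatch, stop
LCP = "gann" (length 4)

4


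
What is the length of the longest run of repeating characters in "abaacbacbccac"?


Input: "abaacbacbccac"
Scanning for longest run:
  Position 1 ('b'): new char, reset run to 1
  Position 2 ('a'): new char, reset run to 1
  Position 3 ('a'): continues run of 'a', length=2
  Position 4 ('c'): new char, reset run to 1
  Position 5 ('b'): new char, reset run to 1
  Position 6 ('a'): new char, reset run to 1
  Position 7 ('c'): new char, reset run to 1
  Position 8 ('b'): new char, reset run to 1
  Position 9 ('c'): new char, reset run to 1
  Position 10 ('c'): continues run of 'c', length=2
  Position 11 ('a'): new char, reset run to 1
  Position 12 ('c'): new char, reset run to 1
Longest run: 'a' with length 2

2


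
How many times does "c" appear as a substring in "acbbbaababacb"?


Searching for "c" in "acbbbaababacb"
Scanning each position:
  Position 0: "a" => no
  Position 1: "c" => MATCH
  Position 2: "b" => no
  Position 3: "b" => no
  Position 4: "b" => no
  Position 5: "a" => no
  Position 6: "a" => no
  Position 7: "b" => no
  Position 8: "a" => no
  Position 9: "b" => no
  Position 10: "a" => no
  Position 11: "c" => MATCH
  Position 12: "b" => no
Total occurrences: 2

2


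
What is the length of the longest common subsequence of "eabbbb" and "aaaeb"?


LCS of "eabbbb" and "aaaeb"
DP table:
           a    a    a    e    b
      0    0    0    0    0    0
  e   0    0    0    0    1    1
  a   0    1    1    1    1    1
  b   0    1    1    1    1    2
  b   0    1    1    1    1    2
  b   0    1    1    1    1    2
  b   0    1    1    1    1    2
LCS length = dp[6][5] = 2

2


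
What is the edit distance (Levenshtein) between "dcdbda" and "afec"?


Computing edit distance: "dcdbda" -> "afec"
DP table:
           a    f    e    c
      0    1    2    3    4
  d   1    1    2    3    4
  c   2    2    2    3    3
  d   3    3    3    3    4
  b   4    4    4    4    4
  d   5    5    5    5    5
  a   6    5    6    6    6
Edit distance = dp[6][4] = 6

6


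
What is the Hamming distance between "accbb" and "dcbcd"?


Comparing "accbb" and "dcbcd" position by position:
  Position 0: 'a' vs 'd' => differ
  Position 1: 'c' vs 'c' => same
  Position 2: 'c' vs 'b' => differ
  Position 3: 'b' vs 'c' => differ
  Position 4: 'b' vs 'd' => differ
Total differences (Hamming distance): 4

4


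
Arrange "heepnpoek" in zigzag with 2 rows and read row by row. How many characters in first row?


Zigzag "heepnpoek" into 2 rows:
Placing characters:
  'h' => row 0
  'e' => row 1
  'e' => row 0
  'p' => row 1
  'n' => row 0
  'p' => row 1
  'o' => row 0
  'e' => row 1
  'k' => row 0
Rows:
  Row 0: "henok"
  Row 1: "eppe"
First row length: 5

5


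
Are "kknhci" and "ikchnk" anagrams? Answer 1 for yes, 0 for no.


Strings: "kknhci", "ikchnk"
Sorted first:  chikkn
Sorted second: chikkn
Sorted forms match => anagrams

1


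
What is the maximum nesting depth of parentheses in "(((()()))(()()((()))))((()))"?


Input: "(((()()))(()()((()))))((()))"
Tracking depth:
  Position 0 '(': depth becomes 1
  Position 1 '(': depth becomes 2
  Position 2 '(': depth becomes 3
  Position 3 '(': depth becomes 4
  Position 4 ')': depth becomes 3
  Position 5 '(': depth becomes 4
  Position 6 ')': depth becomes 3
  Position 7 ')': depth becomes 2
  Position 8 ')': depth becomes 1
  Position 9 '(': depth becomes 2
  Position 10 '(': depth becomes 3
  Position 11 ')': depth becomes 2
  Position 12 '(': depth becomes 3
  Position 13 ')': depth becomes 2
  Position 14 '(': depth becomes 3
  Position 15 '(': depth becomes 4
  Position 16 '(': depth becomes 5
  Position 17 ')': depth becomes 4
  Position 18 ')': depth becomes 3
  Position 19 ')': depth becomes 2
  Position 20 ')': depth becomes 1
  Position 21 ')': depth becomes 0
  Position 22 '(': depth becomes 1
  Position 23 '(': depth becomes 2
  Position 24 '(': depth becomes 3
  Position 25 ')': depth becomes 2
  Position 26 ')': depth becomes 1
  Position 27 ')': depth becomes 0
Maximum depth reached: 5

5


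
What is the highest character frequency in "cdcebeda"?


Input: cdcebeda
Character counts:
  'a': 1
  'b': 1
  'c': 2
  'd': 2
  'e': 2
Maximum frequency: 2

2


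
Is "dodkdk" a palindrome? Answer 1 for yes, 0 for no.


Input: dodkdk
Reversed: kdkdod
  Compare pos 0 ('d') with pos 5 ('k'): MISMATCH
  Compare pos 1 ('o') with pos 4 ('d'): MISMATCH
  Compare pos 2 ('d') with pos 3 ('k'): MISMATCH
Result: not a palindrome

0


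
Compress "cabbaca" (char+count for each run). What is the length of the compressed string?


Input: cabbaca
Runs:
  'c' x 1 => "c1"
  'a' x 1 => "a1"
  'b' x 2 => "b2"
  'a' x 1 => "a1"
  'c' x 1 => "c1"
  'a' x 1 => "a1"
Compressed: "c1a1b2a1c1a1"
Compressed length: 12

12


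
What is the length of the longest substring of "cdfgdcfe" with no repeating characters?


Input: "cdfgdcfe"
Sliding window (track last position of each char):
  Position 0 ('c'): window [0,0] length 1 -- new best
  Position 1 ('d'): window [0,1] length 2 -- new best
  Position 2 ('f'): window [0,2] length 3 -- new best
  Position 3 ('g'): window [0,3] length 4 -- new best
  Position 4 ('d'): repeat (last at 1), move window start to 2
  Position 4 ('d'): window [2,4] length 3
  Position 5 ('c'): window [2,5] length 4
  Position 6 ('f'): repeat (last at 2), move window start to 3
  Position 6 ('f'): window [3,6] length 4
  Position 7 ('e'): window [3,7] length 5 -- new best
Longest substring with no repeats: "gdcfe" with length 5

5


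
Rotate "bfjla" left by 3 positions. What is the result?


Input: "bfjla", rotate left by 3
First 3 characters: "bfj"
Remaining characters: "la"
Concatenate remaining + first: "la" + "bfj" = "labfj"

labfj


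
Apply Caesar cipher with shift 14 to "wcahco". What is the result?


Caesar cipher: shift "wcahco" by 14
  'w' (pos 22) + 14 = pos 10 = 'k'
  'c' (pos 2) + 14 = pos 16 = 'q'
  'a' (pos 0) + 14 = pos 14 = 'o'
  'h' (pos 7) + 14 = pos 21 = 'v'
  'c' (pos 2) + 14 = pos 16 = 'q'
  'o' (pos 14) + 14 = pos 2 = 'c'
Result: kqovqc

kqovqc


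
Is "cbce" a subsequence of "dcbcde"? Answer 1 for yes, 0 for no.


Check if "cbce" is a subsequence of "dcbcde"
Greedy scan:
  Position 0 ('d'): no match needed
  Position 1 ('c'): matches sub[0] = 'c'
  Position 2 ('b'): matches sub[1] = 'b'
  Position 3 ('c'): matches sub[2] = 'c'
  Position 4 ('d'): no match needed
  Position 5 ('e'): matches sub[3] = 'e'
All 4 characters matched => is a subsequence

1


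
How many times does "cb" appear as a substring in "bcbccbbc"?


Searching for "cb" in "bcbccbbc"
Scanning each position:
  Position 0: "bc" => no
  Position 1: "cb" => MATCH
  Position 2: "bc" => no
  Position 3: "cc" => no
  Position 4: "cb" => MATCH
  Position 5: "bb" => no
  Position 6: "bc" => no
Total occurrences: 2

2


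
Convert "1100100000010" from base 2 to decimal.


Input: "1100100000010" in base 2
Positional expansion:
  Digit '1' (value 1) x 2^12 = 4096
  Digit '1' (value 1) x 2^11 = 2048
  Digit '0' (value 0) x 2^10 = 0
  Digit '0' (value 0) x 2^9 = 0
  Digit '1' (value 1) x 2^8 = 256
  Digit '0' (value 0) x 2^7 = 0
  Digit '0' (value 0) x 2^6 = 0
  Digit '0' (value 0) x 2^5 = 0
  Digit '0' (value 0) x 2^4 = 0
  Digit '0' (value 0) x 2^3 = 0
  Digit '0' (value 0) x 2^2 = 0
  Digit '1' (value 1) x 2^1 = 2
  Digit '0' (value 0) x 2^0 = 0
Sum = 6402

6402


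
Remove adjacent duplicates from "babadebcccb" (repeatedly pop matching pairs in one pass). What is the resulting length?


Input: babadebcccb
Stack-based adjacent duplicate removal:
  Read 'b': push. Stack: b
  Read 'a': push. Stack: ba
  Read 'b': push. Stack: bab
  Read 'a': push. Stack: baba
  Read 'd': push. Stack: babad
  Read 'e': push. Stack: babade
  Read 'b': push. Stack: babadeb
  Read 'c': push. Stack: babadebc
  Read 'c': matches stack top 'c' => pop. Stack: babadeb
  Read 'c': push. Stack: babadebc
  Read 'b': push. Stack: babadebcb
Final stack: "babadebcb" (length 9)

9


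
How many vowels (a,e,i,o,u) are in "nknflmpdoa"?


Input: nknflmpdoa
Checking each character:
  'n' at position 0: consonant
  'k' at position 1: consonant
  'n' at position 2: consonant
  'f' at position 3: consonant
  'l' at position 4: consonant
  'm' at position 5: consonant
  'p' at position 6: consonant
  'd' at position 7: consonant
  'o' at position 8: vowel (running total: 1)
  'a' at position 9: vowel (running total: 2)
Total vowels: 2

2


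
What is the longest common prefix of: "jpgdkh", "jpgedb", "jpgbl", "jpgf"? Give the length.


Words: jpgdkh, jpgedb, jpgbl, jpgf
  Position 0: all 'j' => match
  Position 1: all 'p' => match
  Position 2: all 'g' => match
  Position 3: ('d', 'e', 'b', 'f') => mismatch, stop
LCP = "jpg" (length 3)

3


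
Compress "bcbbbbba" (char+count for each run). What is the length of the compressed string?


Input: bcbbbbba
Runs:
  'b' x 1 => "b1"
  'c' x 1 => "c1"
  'b' x 5 => "b5"
  'a' x 1 => "a1"
Compressed: "b1c1b5a1"
Compressed length: 8

8


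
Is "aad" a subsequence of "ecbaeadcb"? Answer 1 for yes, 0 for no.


Check if "aad" is a subsequence of "ecbaeadcb"
Greedy scan:
  Position 0 ('e'): no match needed
  Position 1 ('c'): no match needed
  Position 2 ('b'): no match needed
  Position 3 ('a'): matches sub[0] = 'a'
  Position 4 ('e'): no match needed
  Position 5 ('a'): matches sub[1] = 'a'
  Position 6 ('d'): matches sub[2] = 'd'
  Position 7 ('c'): no match needed
  Position 8 ('b'): no match needed
All 3 characters matched => is a subsequence

1


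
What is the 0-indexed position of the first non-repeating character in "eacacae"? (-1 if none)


Input: eacacae
Character frequencies:
  'a': 3
  'c': 2
  'e': 2
Scanning left to right for freq == 1:
  Position 0 ('e'): freq=2, skip
  Position 1 ('a'): freq=3, skip
  Position 2 ('c'): freq=2, skip
  Position 3 ('a'): freq=3, skip
  Position 4 ('c'): freq=2, skip
  Position 5 ('a'): freq=3, skip
  Position 6 ('e'): freq=2, skip
  No unique character found => answer = -1

-1


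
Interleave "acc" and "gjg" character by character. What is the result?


Interleaving "acc" and "gjg":
  Position 0: 'a' from first, 'g' from second => "ag"
  Position 1: 'c' from first, 'j' from second => "cj"
  Position 2: 'c' from first, 'g' from second => "cg"
Result: agcjcg

agcjcg


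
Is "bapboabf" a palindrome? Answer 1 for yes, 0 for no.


Input: bapboabf
Reversed: fbaobpab
  Compare pos 0 ('b') with pos 7 ('f'): MISMATCH
  Compare pos 1 ('a') with pos 6 ('b'): MISMATCH
  Compare pos 2 ('p') with pos 5 ('a'): MISMATCH
  Compare pos 3 ('b') with pos 4 ('o'): MISMATCH
Result: not a palindrome

0


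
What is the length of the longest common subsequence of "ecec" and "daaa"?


LCS of "ecec" and "daaa"
DP table:
           d    a    a    a
      0    0    0    0    0
  e   0    0    0    0    0
  c   0    0    0    0    0
  e   0    0    0    0    0
  c   0    0    0    0    0
LCS length = dp[4][4] = 0

0


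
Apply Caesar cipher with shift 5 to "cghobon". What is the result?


Caesar cipher: shift "cghobon" by 5
  'c' (pos 2) + 5 = pos 7 = 'h'
  'g' (pos 6) + 5 = pos 11 = 'l'
  'h' (pos 7) + 5 = pos 12 = 'm'
  'o' (pos 14) + 5 = pos 19 = 't'
  'b' (pos 1) + 5 = pos 6 = 'g'
  'o' (pos 14) + 5 = pos 19 = 't'
  'n' (pos 13) + 5 = pos 18 = 's'
Result: hlmtgts

hlmtgts


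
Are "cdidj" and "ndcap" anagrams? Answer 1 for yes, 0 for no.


Strings: "cdidj", "ndcap"
Sorted first:  cddij
Sorted second: acdnp
Differ at position 0: 'c' vs 'a' => not anagrams

0


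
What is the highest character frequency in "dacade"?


Input: dacade
Character counts:
  'a': 2
  'c': 1
  'd': 2
  'e': 1
Maximum frequency: 2

2


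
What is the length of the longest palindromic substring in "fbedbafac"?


Input: "fbedbafac"
Checking substrings for palindromes:
  [5:8] "afa" (len 3) => palindrome
Longest palindromic substring: "afa" with length 3

3


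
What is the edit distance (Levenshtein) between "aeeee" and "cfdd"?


Computing edit distance: "aeeee" -> "cfdd"
DP table:
           c    f    d    d
      0    1    2    3    4
  a   1    1    2    3    4
  e   2    2    2    3    4
  e   3    3    3    3    4
  e   4    4    4    4    4
  e   5    5    5    5    5
Edit distance = dp[5][4] = 5

5


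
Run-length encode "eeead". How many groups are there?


Input: eeead
Scanning for consecutive runs:
  Group 1: 'e' x 3 (positions 0-2)
  Group 2: 'a' x 1 (positions 3-3)
  Group 3: 'd' x 1 (positions 4-4)
Total groups: 3

3


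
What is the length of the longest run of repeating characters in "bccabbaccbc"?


Input: "bccabbaccbc"
Scanning for longest run:
  Position 1 ('c'): new char, reset run to 1
  Position 2 ('c'): continues run of 'c', length=2
  Position 3 ('a'): new char, reset run to 1
  Position 4 ('b'): new char, reset run to 1
  Position 5 ('b'): continues run of 'b', length=2
  Position 6 ('a'): new char, reset run to 1
  Position 7 ('c'): new char, reset run to 1
  Position 8 ('c'): continues run of 'c', length=2
  Position 9 ('b'): new char, reset run to 1
  Position 10 ('c'): new char, reset run to 1
Longest run: 'c' with length 2

2


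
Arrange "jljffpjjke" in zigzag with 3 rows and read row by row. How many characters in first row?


Zigzag "jljffpjjke" into 3 rows:
Placing characters:
  'j' => row 0
  'l' => row 1
  'j' => row 2
  'f' => row 1
  'f' => row 0
  'p' => row 1
  'j' => row 2
  'j' => row 1
  'k' => row 0
  'e' => row 1
Rows:
  Row 0: "jfk"
  Row 1: "lfpje"
  Row 2: "jj"
First row length: 3

3


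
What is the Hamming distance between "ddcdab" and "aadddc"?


Comparing "ddcdab" and "aadddc" position by position:
  Position 0: 'd' vs 'a' => differ
  Position 1: 'd' vs 'a' => differ
  Position 2: 'c' vs 'd' => differ
  Position 3: 'd' vs 'd' => same
  Position 4: 'a' vs 'd' => differ
  Position 5: 'b' vs 'c' => differ
Total differences (Hamming distance): 5

5


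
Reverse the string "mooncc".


Input: mooncc
Reading characters right to left:
  Position 5: 'c'
  Position 4: 'c'
  Position 3: 'n'
  Position 2: 'o'
  Position 1: 'o'
  Position 0: 'm'
Reversed: ccnoom

ccnoom


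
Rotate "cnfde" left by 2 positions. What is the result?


Input: "cnfde", rotate left by 2
First 2 characters: "cn"
Remaining characters: "fde"
Concatenate remaining + first: "fde" + "cn" = "fdecn"

fdecn


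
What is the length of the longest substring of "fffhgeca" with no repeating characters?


Input: "fffhgeca"
Sliding window (track last position of each char):
  Position 0 ('f'): window [0,0] length 1 -- new best
  Position 1 ('f'): repeat (last at 0), move window start to 1
  Position 1 ('f'): window [1,1] length 1
  Position 2 ('f'): repeat (last at 1), move window start to 2
  Position 2 ('f'): window [2,2] length 1
  Position 3 ('h'): window [2,3] length 2 -- new best
  Position 4 ('g'): window [2,4] length 3 -- new best
  Position 5 ('e'): window [2,5] length 4 -- new best
  Position 6 ('c'): window [2,6] length 5 -- new best
  Position 7 ('a'): window [2,7] length 6 -- new best
Longest substring with no repeats: "fhgeca" with length 6

6


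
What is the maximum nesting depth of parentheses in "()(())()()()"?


Input: "()(())()()()"
Tracking depth:
  Position 0 '(': depth becomes 1
  Position 1 ')': depth becomes 0
  Position 2 '(': depth becomes 1
  Position 3 '(': depth becomes 2
  Position 4 ')': depth becomes 1
  Position 5 ')': depth becomes 0
  Position 6 '(': depth becomes 1
  Position 7 ')': depth becomes 0
  Position 8 '(': depth becomes 1
  Position 9 ')': depth becomes 0
  Position 10 '(': depth becomes 1
  Position 11 ')': depth becomes 0
Maximum depth reached: 2

2


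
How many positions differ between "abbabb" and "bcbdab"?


Comparing "abbabb" and "bcbdab" position by position:
  Position 0: 'a' vs 'b' => DIFFER
  Position 1: 'b' vs 'c' => DIFFER
  Position 2: 'b' vs 'b' => same
  Position 3: 'a' vs 'd' => DIFFER
  Position 4: 'b' vs 'a' => DIFFER
  Position 5: 'b' vs 'b' => same
Positions that differ: 4

4


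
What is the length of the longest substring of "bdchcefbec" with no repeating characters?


Input: "bdchcefbec"
Sliding window (track last position of each char):
  Position 0 ('b'): window [0,0] length 1 -- new best
  Position 1 ('d'): window [0,1] length 2 -- new best
  Position 2 ('c'): window [0,2] length 3 -- new best
  Position 3 ('h'): window [0,3] length 4 -- new best
  Position 4 ('c'): repeat (last at 2), move window start to 3
  Position 4 ('c'): window [3,4] length 2
  Position 5 ('e'): window [3,5] length 3
  Position 6 ('f'): window [3,6] length 4
  Position 7 ('b'): window [3,7] length 5 -- new best
  Position 8 ('e'): repeat (last at 5), move window start to 6
  Position 8 ('e'): window [6,8] length 3
  Position 9 ('c'): window [6,9] length 4
Longest substring with no repeats: "hcefb" with length 5

5


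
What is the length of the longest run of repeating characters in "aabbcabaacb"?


Input: "aabbcabaacb"
Scanning for longest run:
  Position 1 ('a'): continues run of 'a', length=2
  Position 2 ('b'): new char, reset run to 1
  Position 3 ('b'): continues run of 'b', length=2
  Position 4 ('c'): new char, reset run to 1
  Position 5 ('a'): new char, reset run to 1
  Position 6 ('b'): new char, reset run to 1
  Position 7 ('a'): new char, reset run to 1
  Position 8 ('a'): continues run of 'a', length=2
  Position 9 ('c'): new char, reset run to 1
  Position 10 ('b'): new char, reset run to 1
Longest run: 'a' with length 2

2


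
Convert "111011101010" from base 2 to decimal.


Input: "111011101010" in base 2
Positional expansion:
  Digit '1' (value 1) x 2^11 = 2048
  Digit '1' (value 1) x 2^10 = 1024
  Digit '1' (value 1) x 2^9 = 512
  Digit '0' (value 0) x 2^8 = 0
  Digit '1' (value 1) x 2^7 = 128
  Digit '1' (value 1) x 2^6 = 64
  Digit '1' (value 1) x 2^5 = 32
  Digit '0' (value 0) x 2^4 = 0
  Digit '1' (value 1) x 2^3 = 8
  Digit '0' (value 0) x 2^2 = 0
  Digit '1' (value 1) x 2^1 = 2
  Digit '0' (value 0) x 2^0 = 0
Sum = 3818

3818


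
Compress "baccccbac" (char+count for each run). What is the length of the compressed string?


Input: baccccbac
Runs:
  'b' x 1 => "b1"
  'a' x 1 => "a1"
  'c' x 4 => "c4"
  'b' x 1 => "b1"
  'a' x 1 => "a1"
  'c' x 1 => "c1"
Compressed: "b1a1c4b1a1c1"
Compressed length: 12

12


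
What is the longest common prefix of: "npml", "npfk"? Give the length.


Words: npml, npfk
  Position 0: all 'n' => match
  Position 1: all 'p' => match
  Position 2: ('m', 'f') => mismatch, stop
LCP = "np" (length 2)

2


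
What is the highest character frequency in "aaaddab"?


Input: aaaddab
Character counts:
  'a': 4
  'b': 1
  'd': 2
Maximum frequency: 4

4


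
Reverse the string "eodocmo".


Input: eodocmo
Reading characters right to left:
  Position 6: 'o'
  Position 5: 'm'
  Position 4: 'c'
  Position 3: 'o'
  Position 2: 'd'
  Position 1: 'o'
  Position 0: 'e'
Reversed: omcodoe

omcodoe


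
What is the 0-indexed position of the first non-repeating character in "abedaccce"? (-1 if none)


Input: abedaccce
Character frequencies:
  'a': 2
  'b': 1
  'c': 3
  'd': 1
  'e': 2
Scanning left to right for freq == 1:
  Position 0 ('a'): freq=2, skip
  Position 1 ('b'): unique! => answer = 1

1


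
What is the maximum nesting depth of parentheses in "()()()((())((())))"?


Input: "()()()((())((())))"
Tracking depth:
  Position 0 '(': depth becomes 1
  Position 1 ')': depth becomes 0
  Position 2 '(': depth becomes 1
  Position 3 ')': depth becomes 0
  Position 4 '(': depth becomes 1
  Position 5 ')': depth becomes 0
  Position 6 '(': depth becomes 1
  Position 7 '(': depth becomes 2
  Position 8 '(': depth becomes 3
  Position 9 ')': depth becomes 2
  Position 10 ')': depth becomes 1
  Position 11 '(': depth becomes 2
  Position 12 '(': depth becomes 3
  Position 13 '(': depth becomes 4
  Position 14 ')': depth becomes 3
  Position 15 ')': depth becomes 2
  Position 16 ')': depth becomes 1
  Position 17 ')': depth becomes 0
Maximum depth reached: 4

4


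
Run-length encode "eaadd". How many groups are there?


Input: eaadd
Scanning for consecutive runs:
  Group 1: 'e' x 1 (positions 0-0)
  Group 2: 'a' x 2 (positions 1-2)
  Group 3: 'd' x 2 (positions 3-4)
Total groups: 3

3


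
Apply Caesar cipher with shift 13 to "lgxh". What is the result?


Caesar cipher: shift "lgxh" by 13
  'l' (pos 11) + 13 = pos 24 = 'y'
  'g' (pos 6) + 13 = pos 19 = 't'
  'x' (pos 23) + 13 = pos 10 = 'k'
  'h' (pos 7) + 13 = pos 20 = 'u'
Result: ytku

ytku


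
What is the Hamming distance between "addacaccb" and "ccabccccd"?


Comparing "addacaccb" and "ccabccccd" position by position:
  Position 0: 'a' vs 'c' => differ
  Position 1: 'd' vs 'c' => differ
  Position 2: 'd' vs 'a' => differ
  Position 3: 'a' vs 'b' => differ
  Position 4: 'c' vs 'c' => same
  Position 5: 'a' vs 'c' => differ
  Position 6: 'c' vs 'c' => same
  Position 7: 'c' vs 'c' => same
  Position 8: 'b' vs 'd' => differ
Total differences (Hamming distance): 6

6


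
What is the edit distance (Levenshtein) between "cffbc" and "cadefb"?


Computing edit distance: "cffbc" -> "cadefb"
DP table:
           c    a    d    e    f    b
      0    1    2    3    4    5    6
  c   1    0    1    2    3    4    5
  f   2    1    1    2    3    3    4
  f   3    2    2    2    3    3    4
  b   4    3    3    3    3    4    3
  c   5    4    4    4    4    4    4
Edit distance = dp[5][6] = 4

4


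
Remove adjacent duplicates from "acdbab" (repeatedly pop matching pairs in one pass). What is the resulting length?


Input: acdbab
Stack-based adjacent duplicate removal:
  Read 'a': push. Stack: a
  Read 'c': push. Stack: ac
  Read 'd': push. Stack: acd
  Read 'b': push. Stack: acdb
  Read 'a': push. Stack: acdba
  Read 'b': push. Stack: acdbab
Final stack: "acdbab" (length 6)

6


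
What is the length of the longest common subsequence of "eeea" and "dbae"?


LCS of "eeea" and "dbae"
DP table:
           d    b    a    e
      0    0    0    0    0
  e   0    0    0    0    1
  e   0    0    0    0    1
  e   0    0    0    0    1
  a   0    0    0    1    1
LCS length = dp[4][4] = 1

1


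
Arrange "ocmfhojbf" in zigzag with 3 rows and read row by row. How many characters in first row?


Zigzag "ocmfhojbf" into 3 rows:
Placing characters:
  'o' => row 0
  'c' => row 1
  'm' => row 2
  'f' => row 1
  'h' => row 0
  'o' => row 1
  'j' => row 2
  'b' => row 1
  'f' => row 0
Rows:
  Row 0: "ohf"
  Row 1: "cfob"
  Row 2: "mj"
First row length: 3

3


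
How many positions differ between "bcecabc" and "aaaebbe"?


Comparing "bcecabc" and "aaaebbe" position by position:
  Position 0: 'b' vs 'a' => DIFFER
  Position 1: 'c' vs 'a' => DIFFER
  Position 2: 'e' vs 'a' => DIFFER
  Position 3: 'c' vs 'e' => DIFFER
  Position 4: 'a' vs 'b' => DIFFER
  Position 5: 'b' vs 'b' => same
  Position 6: 'c' vs 'e' => DIFFER
Positions that differ: 6

6


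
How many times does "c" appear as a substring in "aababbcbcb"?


Searching for "c" in "aababbcbcb"
Scanning each position:
  Position 0: "a" => no
  Position 1: "a" => no
  Position 2: "b" => no
  Position 3: "a" => no
  Position 4: "b" => no
  Position 5: "b" => no
  Position 6: "c" => MATCH
  Position 7: "b" => no
  Position 8: "c" => MATCH
  Position 9: "b" => no
Total occurrences: 2

2


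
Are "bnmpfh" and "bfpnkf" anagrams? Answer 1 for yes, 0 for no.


Strings: "bnmpfh", "bfpnkf"
Sorted first:  bfhmnp
Sorted second: bffknp
Differ at position 2: 'h' vs 'f' => not anagrams

0


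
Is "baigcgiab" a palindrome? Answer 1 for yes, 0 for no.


Input: baigcgiab
Reversed: baigcgiab
  Compare pos 0 ('b') with pos 8 ('b'): match
  Compare pos 1 ('a') with pos 7 ('a'): match
  Compare pos 2 ('i') with pos 6 ('i'): match
  Compare pos 3 ('g') with pos 5 ('g'): match
Result: palindrome

1


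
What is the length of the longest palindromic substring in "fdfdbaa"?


Input: "fdfdbaa"
Checking substrings for palindromes:
  [0:3] "fdf" (len 3) => palindrome
  [1:4] "dfd" (len 3) => palindrome
  [5:7] "aa" (len 2) => palindrome
Longest palindromic substring: "fdf" with length 3

3


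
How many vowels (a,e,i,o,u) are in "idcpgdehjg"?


Input: idcpgdehjg
Checking each character:
  'i' at position 0: vowel (running total: 1)
  'd' at position 1: consonant
  'c' at position 2: consonant
  'p' at position 3: consonant
  'g' at position 4: consonant
  'd' at position 5: consonant
  'e' at position 6: vowel (running total: 2)
  'h' at position 7: consonant
  'j' at position 8: consonant
  'g' at position 9: consonant
Total vowels: 2

2


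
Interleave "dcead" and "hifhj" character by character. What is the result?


Interleaving "dcead" and "hifhj":
  Position 0: 'd' from first, 'h' from second => "dh"
  Position 1: 'c' from first, 'i' from second => "ci"
  Position 2: 'e' from first, 'f' from second => "ef"
  Position 3: 'a' from first, 'h' from second => "ah"
  Position 4: 'd' from first, 'j' from second => "dj"
Result: dhciefahdj

dhciefahdj


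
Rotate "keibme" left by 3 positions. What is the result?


Input: "keibme", rotate left by 3
First 3 characters: "kei"
Remaining characters: "bme"
Concatenate remaining + first: "bme" + "kei" = "bmekei"

bmekei


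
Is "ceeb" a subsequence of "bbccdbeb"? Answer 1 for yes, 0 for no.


Check if "ceeb" is a subsequence of "bbccdbeb"
Greedy scan:
  Position 0 ('b'): no match needed
  Position 1 ('b'): no match needed
  Position 2 ('c'): matches sub[0] = 'c'
  Position 3 ('c'): no match needed
  Position 4 ('d'): no match needed
  Position 5 ('b'): no match needed
  Position 6 ('e'): matches sub[1] = 'e'
  Position 7 ('b'): no match needed
Only matched 2/4 characters => not a subsequence

0


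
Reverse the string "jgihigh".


Input: jgihigh
Reading characters right to left:
  Position 6: 'h'
  Position 5: 'g'
  Position 4: 'i'
  Position 3: 'h'
  Position 2: 'i'
  Position 1: 'g'
  Position 0: 'j'
Reversed: hgihigj

hgihigj


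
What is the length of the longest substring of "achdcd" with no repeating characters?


Input: "achdcd"
Sliding window (track last position of each char):
  Position 0 ('a'): window [0,0] length 1 -- new best
  Position 1 ('c'): window [0,1] length 2 -- new best
  Position 2 ('h'): window [0,2] length 3 -- new best
  Position 3 ('d'): window [0,3] length 4 -- new best
  Position 4 ('c'): repeat (last at 1), move window start to 2
  Position 4 ('c'): window [2,4] length 3
  Position 5 ('d'): repeat (last at 3), move window start to 4
  Position 5 ('d'): window [4,5] length 2
Longest substring with no repeats: "achd" with length 4

4


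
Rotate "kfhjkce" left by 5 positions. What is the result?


Input: "kfhjkce", rotate left by 5
First 5 characters: "kfhjk"
Remaining characters: "ce"
Concatenate remaining + first: "ce" + "kfhjk" = "cekfhjk"

cekfhjk


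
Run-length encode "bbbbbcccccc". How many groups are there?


Input: bbbbbcccccc
Scanning for consecutive runs:
  Group 1: 'b' x 5 (positions 0-4)
  Group 2: 'c' x 6 (positions 5-10)
Total groups: 2

2


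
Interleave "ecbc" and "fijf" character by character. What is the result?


Interleaving "ecbc" and "fijf":
  Position 0: 'e' from first, 'f' from second => "ef"
  Position 1: 'c' from first, 'i' from second => "ci"
  Position 2: 'b' from first, 'j' from second => "bj"
  Position 3: 'c' from first, 'f' from second => "cf"
Result: efcibjcf

efcibjcf


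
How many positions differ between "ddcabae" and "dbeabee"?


Comparing "ddcabae" and "dbeabee" position by position:
  Position 0: 'd' vs 'd' => same
  Position 1: 'd' vs 'b' => DIFFER
  Position 2: 'c' vs 'e' => DIFFER
  Position 3: 'a' vs 'a' => same
  Position 4: 'b' vs 'b' => same
  Position 5: 'a' vs 'e' => DIFFER
  Position 6: 'e' vs 'e' => same
Positions that differ: 3

3
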